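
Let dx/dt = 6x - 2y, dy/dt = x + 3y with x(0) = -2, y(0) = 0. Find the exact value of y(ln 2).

A = [[6,-2],[1,3]]; eigenvalues λ = 5, 4.
Eigenvectors: (-2,-1) for λ=5, (1,1) for λ=4.
From the initial condition, c_1 = 2, c_2 = 2.
y(ln 2) = (2)(2^5)(-1) + (2)(2^4)(1) = -32.

-32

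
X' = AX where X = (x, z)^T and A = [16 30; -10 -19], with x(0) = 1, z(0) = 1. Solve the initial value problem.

Coefficient matrix A = [[16, 30], [-10, -19]].
Characteristic polynomial det(A - λI) = λ^2 + 3λ - 4 = 0.
Eigenvalues λ = 1, -4.
For λ=1: (A-λI) row 1 is [15, 30], so an eigenvector is (2, -1).
For λ=-4: (A-λI) row 1 is [20, 30], so an eigenvector is (-3, 2).
General solution: C_1e^(t)(2,-1) + C_2e^(-4t)(-3,2).
Applying x(0)=1, z(0)=1 gives C_1=5, C_2=3.

x(t) = 10e^(t) - 9e^(-4t), z(t) = -5e^(t) + 6e^(-4t)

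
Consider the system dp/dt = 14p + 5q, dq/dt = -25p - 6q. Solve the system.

p(t) = -K_1e^(4t)cos(5t) - K_2e^(4t)sin(5t), q(t) = K_1e^(4t)sin(5t) + 2K_1e^(4t)cos(5t) + 2K_2e^(4t)sin(5t) - K_2e^(4t)cos(5t)

Coefficient matrix A = [[14, 5], [-25, -6]].
Characteristic polynomial det(A - λI) = λ^2 - 8λ + 41 = 0.
Eigenvalues λ = 4 ± 5i (complex conjugate pair).
For λ=4+5i: an eigenvector is (-1,2) - i(0,1) = (-1, 2 - i).
A real fundamental pair from Re and Im of e^((4+5i)t)v: X_1 = e^(4t)(cos(5t)·(-1,2) + sin(5t)·(0,1)), X_2 = e^(4t)(sin(5t)·(-1,2) - cos(5t)·(0,1)).
General solution: K_1X_1 + K_2X_2.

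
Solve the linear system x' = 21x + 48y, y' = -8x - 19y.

x(t) = -3K_1e^(5t) - 2K_2e^(-3t), y(t) = K_1e^(5t) + K_2e^(-3t)

Coefficient matrix A = [[21, 48], [-8, -19]].
Characteristic polynomial det(A - λI) = λ^2 - 2λ - 15 = 0.
Eigenvalues λ = 5, -3.
For λ=5: (A-λI) row 1 is [16, 48], so an eigenvector is (-3, 1).
For λ=-3: (A-λI) row 1 is [24, 48], so an eigenvector is (-2, 1).
General solution: K_1e^(5t)(-3,1) + K_2e^(-3t)(-2,1).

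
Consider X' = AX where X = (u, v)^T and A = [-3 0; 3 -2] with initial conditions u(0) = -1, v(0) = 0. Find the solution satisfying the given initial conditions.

u(t) = -e^(-3t), v(t) = -3e^(-2t) + 3e^(-3t)

Coefficient matrix A = [[-3, 0], [3, -2]].
Characteristic polynomial det(A - λI) = λ^2 + 5λ + 6 = 0.
Eigenvalues λ = -2, -3.
For λ=-2: (A-λI) row 1 is [-1, 0], so an eigenvector is (0, 1).
For λ=-3: (A-λI) row 2 is [3, 1], so an eigenvector is (-1, 3).
General solution: c_1e^(-2t)(0,1) + c_2e^(-3t)(-1,3).
Applying u(0)=-1, v(0)=0 gives c_1=-3, c_2=1.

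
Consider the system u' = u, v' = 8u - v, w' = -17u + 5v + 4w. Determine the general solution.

u(t) = C_1e^(t), v(t) = 4C_1e^(t) + C_2e^(-t), w(t) = -C_1e^(t) - C_2e^(-t) + C_3e^(4t)

Coefficient matrix A = [[1, 0, 0], [8, -1, 0], [-17, 5, 4]].
det(A - λI) = 0 gives eigenvalues λ = 1, -1, 4.
For λ=1: eigenvector (1,4,-1).
For λ=-1: eigenvector (0,1,-1).
For λ=4: eigenvector (0,0,1).
General solution: C_1e^(t)(1,4,-1) + C_2e^(-t)(0,1,-1) + C_3e^(4t)(0,0,1).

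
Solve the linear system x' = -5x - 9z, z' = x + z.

Coefficient matrix A = [[-5, -9], [1, 1]].
Characteristic polynomial det(A - λI) = λ^2 + 4λ + 4 = 0.
Single eigenvalue λ = -2 with algebraic multiplicity 2.
Eigenvector v = (3,-1); generalized eigenvector w with (A-λI)w=v is (2,-1).
General solution: e^(-2t)[K_1·v + K_2·(t·v + w)].

x(t) = 3K_1e^(-2t) + 3K_2te^(-2t) + 2K_2e^(-2t), z(t) = -K_1e^(-2t) - K_2te^(-2t) - K_2e^(-2t)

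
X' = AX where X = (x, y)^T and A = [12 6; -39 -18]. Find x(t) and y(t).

Coefficient matrix A = [[12, 6], [-39, -18]].
Characteristic polynomial det(A - λI) = λ^2 + 6λ + 18 = 0.
Eigenvalues λ = -3 ± 3i (complex conjugate pair).
For λ=-3+3i: an eigenvector is (1,-2) - i(1,-3) = (1 - i, -2 + 3i).
A real fundamental pair from Re and Im of e^((-3+3i)t)v: X_1 = e^(-3t)(cos(3t)·(1,-2) + sin(3t)·(1,-3)), X_2 = e^(-3t)(sin(3t)·(1,-2) - cos(3t)·(1,-3)).
General solution: C_1X_1 + C_2X_2.

x(t) = C_1e^(-3t)sin(3t) + C_1e^(-3t)cos(3t) + C_2e^(-3t)sin(3t) - C_2e^(-3t)cos(3t), y(t) = -3C_1e^(-3t)sin(3t) - 2C_1e^(-3t)cos(3t) - 2C_2e^(-3t)sin(3t) + 3C_2e^(-3t)cos(3t)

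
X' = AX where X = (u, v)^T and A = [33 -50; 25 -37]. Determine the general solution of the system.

Coefficient matrix A = [[33, -50], [25, -37]].
Characteristic polynomial det(A - λI) = λ^2 + 4λ + 29 = 0.
Eigenvalues λ = -2 ± 5i (complex conjugate pair).
For λ=-2+5i: an eigenvector is (-1,-1) - i(3,2) = (-1 - 3i, -1 - 2i).
A real fundamental pair from Re and Im of e^((-2+5i)t)v: X_1 = e^(-2t)(cos(5t)·(-1,-1) + sin(5t)·(3,2)), X_2 = e^(-2t)(sin(5t)·(-1,-1) - cos(5t)·(3,2)).
General solution: K_1X_1 + K_2X_2.

u(t) = 3K_1e^(-2t)sin(5t) - K_1e^(-2t)cos(5t) - K_2e^(-2t)sin(5t) - 3K_2e^(-2t)cos(5t), v(t) = 2K_1e^(-2t)sin(5t) - K_1e^(-2t)cos(5t) - K_2e^(-2t)sin(5t) - 2K_2e^(-2t)cos(5t)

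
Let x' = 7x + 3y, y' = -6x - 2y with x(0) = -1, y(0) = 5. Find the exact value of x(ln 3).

A = [[7,3],[-6,-2]]; eigenvalues λ = 4, 1.
Eigenvectors: (1,-1) for λ=4, (1,-2) for λ=1.
From the initial condition, c_1 = 3, c_2 = -4.
x(ln 3) = (3)(3^4)(1) + (-4)(3^1)(1) = 231.

231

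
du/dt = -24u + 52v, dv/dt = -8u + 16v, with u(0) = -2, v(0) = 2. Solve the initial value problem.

Coefficient matrix A = [[-24, 52], [-8, 16]].
Characteristic polynomial det(A - λI) = λ^2 + 8λ + 32 = 0.
Eigenvalues λ = -4 ± 4i (complex conjugate pair).
For λ=-4+4i: an eigenvector is (-2,-1) - i(-3,-1) = (-2 + 3i, -1 + i).
A real fundamental pair from Re and Im of e^((-4+4i)t)v: X_1 = e^(-4t)(cos(4t)·(-2,-1) + sin(4t)·(-3,-1)), X_2 = e^(-4t)(sin(4t)·(-2,-1) - cos(4t)·(-3,-1)).
General solution: c_1X_1 + c_2X_2.
Applying u(0)=-2, v(0)=2 gives c_1=-8, c_2=-6.

u(t) = 36e^(-4t)sin(4t) - 2e^(-4t)cos(4t), v(t) = 14e^(-4t)sin(4t) + 2e^(-4t)cos(4t)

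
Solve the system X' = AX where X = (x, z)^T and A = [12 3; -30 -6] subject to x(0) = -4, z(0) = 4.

x(t) = -8e^(3t)sin(3t) - 4e^(3t)cos(3t), z(t) = 28e^(3t)sin(3t) + 4e^(3t)cos(3t)

Coefficient matrix A = [[12, 3], [-30, -6]].
Characteristic polynomial det(A - λI) = λ^2 - 6λ + 18 = 0.
Eigenvalues λ = 3 ± 3i (complex conjugate pair).
For λ=3+3i: an eigenvector is (0,1) - i(1,-3) = (0 - i, 1 + 3i).
A real fundamental pair from Re and Im of e^((3+3i)t)v: X_1 = e^(3t)(cos(3t)·(0,1) + sin(3t)·(1,-3)), X_2 = e^(3t)(sin(3t)·(0,1) - cos(3t)·(1,-3)).
General solution: K_1X_1 + K_2X_2.
Applying x(0)=-4, z(0)=4 gives K_1=-8, K_2=4.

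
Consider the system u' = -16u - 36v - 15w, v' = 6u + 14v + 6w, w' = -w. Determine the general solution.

Coefficient matrix A = [[-16, -36, -15], [6, 14, 6], [0, 0, -1]].
det(A - λI) = 0 gives eigenvalues λ = 2, -4, -1.
For λ=2: eigenvector (-2,1,0).
For λ=-4: eigenvector (3,-1,0).
For λ=-1: eigenvector (-1,0,1).
General solution: c_1e^(2t)(-2,1,0) + c_2e^(-4t)(3,-1,0) + c_3e^(-t)(-1,0,1).

u(t) = -2c_1e^(2t) + 3c_2e^(-4t) - c_3e^(-t), v(t) = c_1e^(2t) - c_2e^(-4t), w(t) = c_3e^(-t)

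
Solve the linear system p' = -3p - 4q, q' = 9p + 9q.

p(t) = 2K_1e^(3t) + 2K_2te^(3t) + K_2e^(3t), q(t) = -3K_1e^(3t) - 3K_2te^(3t) - 2K_2e^(3t)

Coefficient matrix A = [[-3, -4], [9, 9]].
Characteristic polynomial det(A - λI) = λ^2 - 6λ + 9 = 0.
Single eigenvalue λ = 3 with algebraic multiplicity 2.
Eigenvector v = (2,-3); generalized eigenvector w with (A-λI)w=v is (1,-2).
General solution: e^(3t)[K_1·v + K_2·(t·v + w)].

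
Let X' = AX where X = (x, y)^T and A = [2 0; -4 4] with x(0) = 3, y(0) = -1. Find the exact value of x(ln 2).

12

A = [[2,0],[-4,4]]; eigenvalues λ = 2, 4.
Eigenvectors: (-1,-2) for λ=2, (0,1) for λ=4.
From the initial condition, c_1 = -3, c_2 = -7.
x(ln 2) = (-3)(2^2)(-1) + (-7)(2^4)(0) = 12.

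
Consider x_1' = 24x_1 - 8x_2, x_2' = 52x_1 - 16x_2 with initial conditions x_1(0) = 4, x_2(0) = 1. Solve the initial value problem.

x_1(t) = 18e^(4t)sin(4t) + 4e^(4t)cos(4t), x_2(t) = 47e^(4t)sin(4t) + e^(4t)cos(4t)

Coefficient matrix A = [[24, -8], [52, -16]].
Characteristic polynomial det(A - λI) = λ^2 - 8λ + 32 = 0.
Eigenvalues λ = 4 ± 4i (complex conjugate pair).
For λ=4+4i: an eigenvector is (-1,-2) - i(-1,-3) = (-1 + i, -2 + 3i).
A real fundamental pair from Re and Im of e^((4+4i)t)v: X_1 = e^(4t)(cos(4t)·(-1,-2) + sin(4t)·(-1,-3)), X_2 = e^(4t)(sin(4t)·(-1,-2) - cos(4t)·(-1,-3)).
General solution: C_1X_1 + C_2X_2.
Applying x_1(0)=4, x_2(0)=1 gives C_1=-11, C_2=-7.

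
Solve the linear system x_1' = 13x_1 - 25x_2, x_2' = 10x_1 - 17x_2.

Coefficient matrix A = [[13, -25], [10, -17]].
Characteristic polynomial det(A - λI) = λ^2 + 4λ + 29 = 0.
Eigenvalues λ = -2 ± 5i (complex conjugate pair).
For λ=-2+5i: an eigenvector is (1,1) - i(-2,-1) = (1 + 2i, 1 + i).
A real fundamental pair from Re and Im of e^((-2+5i)t)v: X_1 = e^(-2t)(cos(5t)·(1,1) + sin(5t)·(-2,-1)), X_2 = e^(-2t)(sin(5t)·(1,1) - cos(5t)·(-2,-1)).
General solution: c_1X_1 + c_2X_2.

x_1(t) = -2c_1e^(-2t)sin(5t) + c_1e^(-2t)cos(5t) + c_2e^(-2t)sin(5t) + 2c_2e^(-2t)cos(5t), x_2(t) = -c_1e^(-2t)sin(5t) + c_1e^(-2t)cos(5t) + c_2e^(-2t)sin(5t) + c_2e^(-2t)cos(5t)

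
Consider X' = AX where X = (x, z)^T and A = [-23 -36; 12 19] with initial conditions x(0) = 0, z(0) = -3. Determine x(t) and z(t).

x(t) = 18e^(t) - 18e^(-5t), z(t) = -12e^(t) + 9e^(-5t)

Coefficient matrix A = [[-23, -36], [12, 19]].
Characteristic polynomial det(A - λI) = λ^2 + 4λ - 5 = 0.
Eigenvalues λ = 1, -5.
For λ=1: (A-λI) row 1 is [-24, -36], so an eigenvector is (-3, 2).
For λ=-5: (A-λI) row 1 is [-18, -36], so an eigenvector is (-2, 1).
General solution: K_1e^(t)(-3,2) + K_2e^(-5t)(-2,1).
Applying x(0)=0, z(0)=-3 gives K_1=-6, K_2=9.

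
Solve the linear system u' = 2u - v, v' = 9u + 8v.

u(t) = c_1e^(5t) + c_2te^(5t) - c_2e^(5t), v(t) = -3c_1e^(5t) - 3c_2te^(5t) + 2c_2e^(5t)

Coefficient matrix A = [[2, -1], [9, 8]].
Characteristic polynomial det(A - λI) = λ^2 - 10λ + 25 = 0.
Single eigenvalue λ = 5 with algebraic multiplicity 2.
Eigenvector v = (1,-3); generalized eigenvector w with (A-λI)w=v is (-1,2).
General solution: e^(5t)[c_1·v + c_2·(t·v + w)].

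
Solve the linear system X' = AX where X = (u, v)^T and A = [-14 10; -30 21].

Coefficient matrix A = [[-14, 10], [-30, 21]].
Characteristic polynomial det(A - λI) = λ^2 - 7λ + 6 = 0.
Eigenvalues λ = 6, 1.
For λ=6: (A-λI) row 1 is [-20, 10], so an eigenvector is (-1, -2).
For λ=1: (A-λI) row 1 is [-15, 10], so an eigenvector is (-2, -3).
General solution: c_1e^(6t)(-1,-2) + c_2e^(t)(-2,-3).

u(t) = -c_1e^(6t) - 2c_2e^(t), v(t) = -2c_1e^(6t) - 3c_2e^(t)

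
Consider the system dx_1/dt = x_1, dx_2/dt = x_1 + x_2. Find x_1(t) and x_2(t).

Coefficient matrix A = [[1, 0], [1, 1]].
Characteristic polynomial det(A - λI) = λ^2 - 2λ + 1 = 0.
Single eigenvalue λ = 1 with algebraic multiplicity 2.
Eigenvector v = (0,1); generalized eigenvector w with (A-λI)w=v is (1,-3).
General solution: e^(t)[K_1·v + K_2·(t·v + w)].

x_1(t) = K_2e^(t), x_2(t) = K_1e^(t) + K_2te^(t) - 3K_2e^(t)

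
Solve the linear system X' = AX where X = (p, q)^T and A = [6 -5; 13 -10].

Coefficient matrix A = [[6, -5], [13, -10]].
Characteristic polynomial det(A - λI) = λ^2 + 4λ + 5 = 0.
Eigenvalues λ = -2 ± i (complex conjugate pair).
For λ=-2+i: an eigenvector is (-2,-3) - i(-1,-2) = (-2 + i, -3 + 2i).
A real fundamental pair from Re and Im of e^((-2+i)t)v: X_1 = e^(-2t)(cos(t)·(-2,-3) + sin(t)·(-1,-2)), X_2 = e^(-2t)(sin(t)·(-2,-3) - cos(t)·(-1,-2)).
General solution: c_1X_1 + c_2X_2.

p(t) = -c_1e^(-2t)sin(t) - 2c_1e^(-2t)cos(t) - 2c_2e^(-2t)sin(t) + c_2e^(-2t)cos(t), q(t) = -2c_1e^(-2t)sin(t) - 3c_1e^(-2t)cos(t) - 3c_2e^(-2t)sin(t) + 2c_2e^(-2t)cos(t)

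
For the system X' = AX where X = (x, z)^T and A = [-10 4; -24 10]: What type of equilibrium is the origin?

A = [[-10,4],[-24,10]]; det(A-λI) = λ^2 - 4.
λ = 2, -2: opposite signs.

saddle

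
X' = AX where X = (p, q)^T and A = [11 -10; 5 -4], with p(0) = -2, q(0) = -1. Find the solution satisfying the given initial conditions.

Coefficient matrix A = [[11, -10], [5, -4]].
Characteristic polynomial det(A - λI) = λ^2 - 7λ + 6 = 0.
Eigenvalues λ = 6, 1.
For λ=6: (A-λI) row 1 is [5, -10], so an eigenvector is (2, 1).
For λ=1: (A-λI) row 1 is [10, -10], so an eigenvector is (1, 1).
General solution: C_1e^(6t)(2,1) + C_2e^(t)(1,1).
Applying p(0)=-2, q(0)=-1 gives C_1=-1, C_2=0.

p(t) = -2e^(6t), q(t) = -e^(6t)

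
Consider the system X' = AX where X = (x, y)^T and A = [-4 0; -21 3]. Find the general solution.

x(t) = c_1e^(-4t), y(t) = 3c_1e^(-4t) - c_2e^(3t)

Coefficient matrix A = [[-4, 0], [-21, 3]].
Characteristic polynomial det(A - λI) = λ^2 + λ - 12 = 0.
Eigenvalues λ = -4, 3.
For λ=-4: (A-λI) row 2 is [-21, 7], so an eigenvector is (1, 3).
For λ=3: (A-λI) row 1 is [-7, 0], so an eigenvector is (0, -1).
General solution: c_1e^(-4t)(1,3) + c_2e^(3t)(0,-1).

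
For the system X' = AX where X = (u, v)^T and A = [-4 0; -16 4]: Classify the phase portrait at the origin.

saddle

A = [[-4,0],[-16,4]]; det(A-λI) = λ^2 - 16.
λ = -4, 4: opposite signs.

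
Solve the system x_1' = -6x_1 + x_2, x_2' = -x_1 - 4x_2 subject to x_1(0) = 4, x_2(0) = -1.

Coefficient matrix A = [[-6, 1], [-1, -4]].
Characteristic polynomial det(A - λI) = λ^2 + 10λ + 25 = 0.
Single eigenvalue λ = -5 with algebraic multiplicity 2.
Eigenvector v = (1,1); generalized eigenvector w with (A-λI)w=v is (-2,-1).
General solution: e^(-5t)[C_1·v + C_2·(t·v + w)].
Applying x_1(0)=4, x_2(0)=-1 gives C_1=-6, C_2=-5.

x_1(t) = -5te^(-5t) + 4e^(-5t), x_2(t) = -5te^(-5t) - e^(-5t)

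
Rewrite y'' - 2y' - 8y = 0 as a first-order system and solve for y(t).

y(t) = c_1e^(4t) + c_2e^(-2t)

Let x_1 = y, x_2 = y'. Then x_1' = x_2 and x_2' = 8x_1 + 2x_2.
A = [[0,1],[8,2]]; det(A-λI) = λ^2 - 2λ - 8.
Eigenvalues λ = 4, -2 with eigenvectors (1,4), (1,-2).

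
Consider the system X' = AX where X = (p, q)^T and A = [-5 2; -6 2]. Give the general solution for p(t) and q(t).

p(t) = C_1e^(-t) + 2C_2e^(-2t), q(t) = 2C_1e^(-t) + 3C_2e^(-2t)

Coefficient matrix A = [[-5, 2], [-6, 2]].
Characteristic polynomial det(A - λI) = λ^2 + 3λ + 2 = 0.
Eigenvalues λ = -1, -2.
For λ=-1: (A-λI) row 1 is [-4, 2], so an eigenvector is (1, 2).
For λ=-2: (A-λI) row 1 is [-3, 2], so an eigenvector is (2, 3).
General solution: C_1e^(-t)(1,2) + C_2e^(-2t)(2,3).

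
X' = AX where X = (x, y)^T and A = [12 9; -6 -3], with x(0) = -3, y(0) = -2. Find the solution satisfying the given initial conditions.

Coefficient matrix A = [[12, 9], [-6, -3]].
Characteristic polynomial det(A - λI) = λ^2 - 9λ + 18 = 0.
Eigenvalues λ = 3, 6.
For λ=3: (A-λI) row 1 is [9, 9], so an eigenvector is (1, -1).
For λ=6: (A-λI) row 1 is [6, 9], so an eigenvector is (3, -2).
General solution: K_1e^(3t)(1,-1) + K_2e^(6t)(3,-2).
Applying x(0)=-3, y(0)=-2 gives K_1=12, K_2=-5.

x(t) = -15e^(6t) + 12e^(3t), y(t) = 10e^(6t) - 12e^(3t)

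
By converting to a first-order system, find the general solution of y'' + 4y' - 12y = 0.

Let x_1 = y, x_2 = y'. Then x_1' = x_2 and x_2' = 12x_1 - 4x_2.
A = [[0,1],[12,-4]]; det(A-λI) = λ^2 + 4λ - 12.
Eigenvalues λ = 2, -6 with eigenvectors (1,2), (1,-6).

y(t) = c_1e^(2t) + c_2e^(-6t)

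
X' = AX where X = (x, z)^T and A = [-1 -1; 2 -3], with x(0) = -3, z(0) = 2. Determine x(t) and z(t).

x(t) = -5e^(-2t)sin(t) - 3e^(-2t)cos(t), z(t) = -8e^(-2t)sin(t) + 2e^(-2t)cos(t)

Coefficient matrix A = [[-1, -1], [2, -3]].
Characteristic polynomial det(A - λI) = λ^2 + 4λ + 5 = 0.
Eigenvalues λ = -2 ± i (complex conjugate pair).
For λ=-2+i: an eigenvector is (0,-1) - i(1,1) = (0 - i, -1 - i).
A real fundamental pair from Re and Im of e^((-2+i)t)v: X_1 = e^(-2t)(cos(t)·(0,-1) + sin(t)·(1,1)), X_2 = e^(-2t)(sin(t)·(0,-1) - cos(t)·(1,1)).
General solution: c_1X_1 + c_2X_2.
Applying x(0)=-3, z(0)=2 gives c_1=-5, c_2=3.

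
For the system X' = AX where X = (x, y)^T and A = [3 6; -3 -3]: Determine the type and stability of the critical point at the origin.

A = [[3,6],[-3,-3]]; det(A-λI) = λ^2 + 9.
λ = 0 ± 3i: zero real part.

center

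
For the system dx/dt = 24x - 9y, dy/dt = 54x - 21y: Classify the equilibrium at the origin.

A = [[24,-9],[54,-21]]; det(A-λI) = λ^2 - 3λ - 18.
λ = -3, 6: opposite signs.

saddle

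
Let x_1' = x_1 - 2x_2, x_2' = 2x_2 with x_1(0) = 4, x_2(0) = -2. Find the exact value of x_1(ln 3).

36

A = [[1,-2],[0,2]]; eigenvalues λ = 2, 1.
Eigenvectors: (2,-1) for λ=2, (1,0) for λ=1.
From the initial condition, c_1 = 2, c_2 = 0.
x_1(ln 3) = (2)(3^2)(2) + (0)(3^1)(1) = 36.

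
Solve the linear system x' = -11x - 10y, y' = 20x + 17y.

Coefficient matrix A = [[-11, -10], [20, 17]].
Characteristic polynomial det(A - λI) = λ^2 - 6λ + 13 = 0.
Eigenvalues λ = 3 ± 2i (complex conjugate pair).
For λ=3+2i: an eigenvector is (-2,3) - i(-1,1) = (-2 + i, 3 - i).
A real fundamental pair from Re and Im of e^((3+2i)t)v: X_1 = e^(3t)(cos(2t)·(-2,3) + sin(2t)·(-1,1)), X_2 = e^(3t)(sin(2t)·(-2,3) - cos(2t)·(-1,1)).
General solution: c_1X_1 + c_2X_2.

x(t) = -c_1e^(3t)sin(2t) - 2c_1e^(3t)cos(2t) - 2c_2e^(3t)sin(2t) + c_2e^(3t)cos(2t), y(t) = c_1e^(3t)sin(2t) + 3c_1e^(3t)cos(2t) + 3c_2e^(3t)sin(2t) - c_2e^(3t)cos(2t)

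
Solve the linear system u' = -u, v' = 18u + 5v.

u(t) = K_1e^(-t), v(t) = -3K_1e^(-t) - K_2e^(5t)

Coefficient matrix A = [[-1, 0], [18, 5]].
Characteristic polynomial det(A - λI) = λ^2 - 4λ - 5 = 0.
Eigenvalues λ = -1, 5.
For λ=-1: (A-λI) row 2 is [18, 6], so an eigenvector is (1, -3).
For λ=5: (A-λI) row 1 is [-6, 0], so an eigenvector is (0, -1).
General solution: K_1e^(-t)(1,-3) + K_2e^(5t)(0,-1).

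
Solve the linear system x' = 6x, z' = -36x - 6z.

Coefficient matrix A = [[6, 0], [-36, -6]].
Characteristic polynomial det(A - λI) = λ^2 - 36 = 0.
Eigenvalues λ = -6, 6.
For λ=-6: (A-λI) row 1 is [12, 0], so an eigenvector is (0, -1).
For λ=6: (A-λI) row 2 is [-36, -12], so an eigenvector is (1, -3).
General solution: c_1e^(-6t)(0,-1) + c_2e^(6t)(1,-3).

x(t) = c_2e^(6t), z(t) = -c_1e^(-6t) - 3c_2e^(6t)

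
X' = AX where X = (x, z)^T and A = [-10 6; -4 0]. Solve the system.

x(t) = -3C_1e^(-6t) + C_2e^(-4t), z(t) = -2C_1e^(-6t) + C_2e^(-4t)

Coefficient matrix A = [[-10, 6], [-4, 0]].
Characteristic polynomial det(A - λI) = λ^2 + 10λ + 24 = 0.
Eigenvalues λ = -6, -4.
For λ=-6: (A-λI) row 1 is [-4, 6], so an eigenvector is (-3, -2).
For λ=-4: (A-λI) row 1 is [-6, 6], so an eigenvector is (1, 1).
General solution: C_1e^(-6t)(-3,-2) + C_2e^(-4t)(1,1).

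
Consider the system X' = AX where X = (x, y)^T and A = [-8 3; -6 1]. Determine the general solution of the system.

Coefficient matrix A = [[-8, 3], [-6, 1]].
Characteristic polynomial det(A - λI) = λ^2 + 7λ + 10 = 0.
Eigenvalues λ = -5, -2.
For λ=-5: (A-λI) row 1 is [-3, 3], so an eigenvector is (1, 1).
For λ=-2: (A-λI) row 1 is [-6, 3], so an eigenvector is (1, 2).
General solution: K_1e^(-5t)(1,1) + K_2e^(-2t)(1,2).

x(t) = K_1e^(-5t) + K_2e^(-2t), y(t) = K_1e^(-5t) + 2K_2e^(-2t)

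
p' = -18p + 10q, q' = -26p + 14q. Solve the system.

Coefficient matrix A = [[-18, 10], [-26, 14]].
Characteristic polynomial det(A - λI) = λ^2 + 4λ + 8 = 0.
Eigenvalues λ = -2 ± 2i (complex conjugate pair).
For λ=-2+2i: an eigenvector is (-1,-2) - i(-2,-3) = (-1 + 2i, -2 + 3i).
A real fundamental pair from Re and Im of e^((-2+2i)t)v: X_1 = e^(-2t)(cos(2t)·(-1,-2) + sin(2t)·(-2,-3)), X_2 = e^(-2t)(sin(2t)·(-1,-2) - cos(2t)·(-2,-3)).
General solution: c_1X_1 + c_2X_2.

p(t) = -2c_1e^(-2t)sin(2t) - c_1e^(-2t)cos(2t) - c_2e^(-2t)sin(2t) + 2c_2e^(-2t)cos(2t), q(t) = -3c_1e^(-2t)sin(2t) - 2c_1e^(-2t)cos(2t) - 2c_2e^(-2t)sin(2t) + 3c_2e^(-2t)cos(2t)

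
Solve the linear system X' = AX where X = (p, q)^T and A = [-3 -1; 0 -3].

Coefficient matrix A = [[-3, -1], [0, -3]].
Characteristic polynomial det(A - λI) = λ^2 + 6λ + 9 = 0.
Single eigenvalue λ = -3 with algebraic multiplicity 2.
Eigenvector v = (-1,0); generalized eigenvector w with (A-λI)w=v is (-1,1).
General solution: e^(-3t)[C_1·v + C_2·(t·v + w)].

p(t) = -C_1e^(-3t) - C_2te^(-3t) - C_2e^(-3t), q(t) = C_2e^(-3t)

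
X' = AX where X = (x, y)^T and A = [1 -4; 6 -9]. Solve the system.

Coefficient matrix A = [[1, -4], [6, -9]].
Characteristic polynomial det(A - λI) = λ^2 + 8λ + 15 = 0.
Eigenvalues λ = -5, -3.
For λ=-5: (A-λI) row 1 is [6, -4], so an eigenvector is (2, 3).
For λ=-3: (A-λI) row 1 is [4, -4], so an eigenvector is (-1, -1).
General solution: C_1e^(-5t)(2,3) + C_2e^(-3t)(-1,-1).

x(t) = 2C_1e^(-5t) - C_2e^(-3t), y(t) = 3C_1e^(-5t) - C_2e^(-3t)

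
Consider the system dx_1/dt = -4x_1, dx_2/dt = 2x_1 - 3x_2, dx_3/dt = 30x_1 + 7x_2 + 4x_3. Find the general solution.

Coefficient matrix A = [[-4, 0, 0], [2, -3, 0], [30, 7, 4]].
det(A - λI) = 0 gives eigenvalues λ = 4, -3, -4.
For λ=4: eigenvector (0,0,1).
For λ=-3: eigenvector (0,1,-1).
For λ=-4: eigenvector (1,-2,-2).
General solution: c_1e^(4t)(0,0,1) + c_2e^(-3t)(0,1,-1) + c_3e^(-4t)(1,-2,-2).

x_1(t) = c_3e^(-4t), x_2(t) = c_2e^(-3t) - 2c_3e^(-4t), x_3(t) = c_1e^(4t) - c_2e^(-3t) - 2c_3e^(-4t)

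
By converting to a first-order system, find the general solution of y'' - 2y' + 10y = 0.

y(t) = C_1e^(t)cos(3t) + C_2e^(t)sin(3t)

Let x_1 = y, x_2 = y'. Then x_1' = x_2 and x_2' = -10x_1 + 2x_2.
A = [[0,1],[-10,2]]; det(A-λI) = λ^2 - 2λ + 10.
Eigenvalues λ = 1 ± 3i.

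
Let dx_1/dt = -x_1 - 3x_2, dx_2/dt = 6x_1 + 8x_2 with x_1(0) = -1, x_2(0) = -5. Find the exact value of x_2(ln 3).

-2853

A = [[-1,-3],[6,8]]; eigenvalues λ = 2, 5.
Eigenvectors: (-1,1) for λ=2, (1,-2) for λ=5.
From the initial condition, c_1 = 7, c_2 = 6.
x_2(ln 3) = (7)(3^2)(1) + (6)(3^5)(-2) = -2853.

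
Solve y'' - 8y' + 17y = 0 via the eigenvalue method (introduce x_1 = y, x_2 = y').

Let x_1 = y, x_2 = y'. Then x_1' = x_2 and x_2' = -17x_1 + 8x_2.
A = [[0,1],[-17,8]]; det(A-λI) = λ^2 - 8λ + 17.
Eigenvalues λ = 4 ± i.

y(t) = K_1e^(4t)cos(t) + K_2e^(4t)sin(t)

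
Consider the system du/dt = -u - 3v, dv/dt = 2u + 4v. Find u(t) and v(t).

Coefficient matrix A = [[-1, -3], [2, 4]].
Characteristic polynomial det(A - λI) = λ^2 - 3λ + 2 = 0.
Eigenvalues λ = 2, 1.
For λ=2: (A-λI) row 1 is [-3, -3], so an eigenvector is (1, -1).
For λ=1: (A-λI) row 1 is [-2, -3], so an eigenvector is (-3, 2).
General solution: C_1e^(2t)(1,-1) + C_2e^(t)(-3,2).

u(t) = C_1e^(2t) - 3C_2e^(t), v(t) = -C_1e^(2t) + 2C_2e^(t)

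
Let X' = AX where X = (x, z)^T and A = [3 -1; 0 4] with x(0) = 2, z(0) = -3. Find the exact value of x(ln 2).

A = [[3,-1],[0,4]]; eigenvalues λ = 4, 3.
Eigenvectors: (-1,1) for λ=4, (-1,0) for λ=3.
From the initial condition, c_1 = -3, c_2 = 1.
x(ln 2) = (-3)(2^4)(-1) + (1)(2^3)(-1) = 40.

40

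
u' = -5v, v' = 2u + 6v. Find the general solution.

u(t) = 2C_1e^(3t)sin(t) + C_1e^(3t)cos(t) + C_2e^(3t)sin(t) - 2C_2e^(3t)cos(t), v(t) = -C_1e^(3t)sin(t) - C_1e^(3t)cos(t) - C_2e^(3t)sin(t) + C_2e^(3t)cos(t)

Coefficient matrix A = [[0, -5], [2, 6]].
Characteristic polynomial det(A - λI) = λ^2 - 6λ + 10 = 0.
Eigenvalues λ = 3 ± i (complex conjugate pair).
For λ=3+i: an eigenvector is (1,-1) - i(2,-1) = (1 - 2i, -1 + i).
A real fundamental pair from Re and Im of e^((3+i)t)v: X_1 = e^(3t)(cos(t)·(1,-1) + sin(t)·(2,-1)), X_2 = e^(3t)(sin(t)·(1,-1) - cos(t)·(2,-1)).
General solution: C_1X_1 + C_2X_2.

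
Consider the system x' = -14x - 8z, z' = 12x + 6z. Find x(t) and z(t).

Coefficient matrix A = [[-14, -8], [12, 6]].
Characteristic polynomial det(A - λI) = λ^2 + 8λ + 12 = 0.
Eigenvalues λ = -6, -2.
For λ=-6: (A-λI) row 1 is [-8, -8], so an eigenvector is (-1, 1).
For λ=-2: (A-λI) row 1 is [-12, -8], so an eigenvector is (-2, 3).
General solution: K_1e^(-6t)(-1,1) + K_2e^(-2t)(-2,3).

x(t) = -K_1e^(-6t) - 2K_2e^(-2t), z(t) = K_1e^(-6t) + 3K_2e^(-2t)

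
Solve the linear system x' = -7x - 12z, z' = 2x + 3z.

Coefficient matrix A = [[-7, -12], [2, 3]].
Characteristic polynomial det(A - λI) = λ^2 + 4λ + 3 = 0.
Eigenvalues λ = -3, -1.
For λ=-3: (A-λI) row 1 is [-4, -12], so an eigenvector is (3, -1).
For λ=-1: (A-λI) row 1 is [-6, -12], so an eigenvector is (-2, 1).
General solution: K_1e^(-3t)(3,-1) + K_2e^(-t)(-2,1).

x(t) = 3K_1e^(-3t) - 2K_2e^(-t), z(t) = -K_1e^(-3t) + K_2e^(-t)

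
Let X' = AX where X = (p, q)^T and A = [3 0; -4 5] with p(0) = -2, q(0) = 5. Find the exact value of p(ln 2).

-16

A = [[3,0],[-4,5]]; eigenvalues λ = 3, 5.
Eigenvectors: (1,2) for λ=3, (0,-1) for λ=5.
From the initial condition, c_1 = -2, c_2 = -9.
p(ln 2) = (-2)(2^3)(1) + (-9)(2^5)(0) = -16.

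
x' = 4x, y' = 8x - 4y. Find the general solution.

Coefficient matrix A = [[4, 0], [8, -4]].
Characteristic polynomial det(A - λI) = λ^2 - 16 = 0.
Eigenvalues λ = 4, -4.
For λ=4: (A-λI) row 2 is [8, -8], so an eigenvector is (-1, -1).
For λ=-4: (A-λI) row 1 is [8, 0], so an eigenvector is (0, 1).
General solution: C_1e^(4t)(-1,-1) + C_2e^(-4t)(0,1).

x(t) = -C_1e^(4t), y(t) = -C_1e^(4t) + C_2e^(-4t)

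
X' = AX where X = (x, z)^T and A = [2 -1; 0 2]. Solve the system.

Coefficient matrix A = [[2, -1], [0, 2]].
Characteristic polynomial det(A - λI) = λ^2 - 4λ + 4 = 0.
Single eigenvalue λ = 2 with algebraic multiplicity 2.
Eigenvector v = (1,0); generalized eigenvector w with (A-λI)w=v is (1,-1).
General solution: e^(2t)[K_1·v + K_2·(t·v + w)].

x(t) = K_1e^(2t) + K_2te^(2t) + K_2e^(2t), z(t) = -K_2e^(2t)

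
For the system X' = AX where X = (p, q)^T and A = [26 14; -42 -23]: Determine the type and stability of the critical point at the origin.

A = [[26,14],[-42,-23]]; det(A-λI) = λ^2 - 3λ - 10.
λ = 5, -2: opposite signs.

saddle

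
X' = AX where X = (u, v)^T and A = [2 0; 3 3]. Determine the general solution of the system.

u(t) = C_2e^(2t), v(t) = -C_1e^(3t) - 3C_2e^(2t)

Coefficient matrix A = [[2, 0], [3, 3]].
Characteristic polynomial det(A - λI) = λ^2 - 5λ + 6 = 0.
Eigenvalues λ = 3, 2.
For λ=3: (A-λI) row 1 is [-1, 0], so an eigenvector is (0, -1).
For λ=2: (A-λI) row 2 is [3, 1], so an eigenvector is (1, -3).
General solution: C_1e^(3t)(0,-1) + C_2e^(2t)(1,-3).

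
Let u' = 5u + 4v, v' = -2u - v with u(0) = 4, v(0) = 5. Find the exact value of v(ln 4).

-520

A = [[5,4],[-2,-1]]; eigenvalues λ = 3, 1.
Eigenvectors: (2,-1) for λ=3, (1,-1) for λ=1.
From the initial condition, c_1 = 9, c_2 = -14.
v(ln 4) = (9)(4^3)(-1) + (-14)(4^1)(-1) = -520.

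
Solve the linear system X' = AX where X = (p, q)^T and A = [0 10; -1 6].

p(t) = K_1e^(3t)sin(t) + 3K_1e^(3t)cos(t) + 3K_2e^(3t)sin(t) - K_2e^(3t)cos(t), q(t) = K_1e^(3t)cos(t) + K_2e^(3t)sin(t)

Coefficient matrix A = [[0, 10], [-1, 6]].
Characteristic polynomial det(A - λI) = λ^2 - 6λ + 10 = 0.
Eigenvalues λ = 3 ± i (complex conjugate pair).
For λ=3+i: an eigenvector is (3,1) - i(1,0) = (3 - i, 1).
A real fundamental pair from Re and Im of e^((3+i)t)v: X_1 = e^(3t)(cos(t)·(3,1) + sin(t)·(1,0)), X_2 = e^(3t)(sin(t)·(3,1) - cos(t)·(1,0)).
General solution: K_1X_1 + K_2X_2.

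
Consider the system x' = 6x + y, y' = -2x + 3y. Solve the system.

x(t) = C_1e^(4t) + C_2e^(5t), y(t) = -2C_1e^(4t) - C_2e^(5t)

Coefficient matrix A = [[6, 1], [-2, 3]].
Characteristic polynomial det(A - λI) = λ^2 - 9λ + 20 = 0.
Eigenvalues λ = 4, 5.
For λ=4: (A-λI) row 1 is [2, 1], so an eigenvector is (1, -2).
For λ=5: (A-λI) row 1 is [1, 1], so an eigenvector is (1, -1).
General solution: C_1e^(4t)(1,-2) + C_2e^(5t)(1,-1).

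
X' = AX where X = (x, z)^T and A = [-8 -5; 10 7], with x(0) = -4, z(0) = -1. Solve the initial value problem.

x(t) = 5e^(2t) - 9e^(-3t), z(t) = -10e^(2t) + 9e^(-3t)

Coefficient matrix A = [[-8, -5], [10, 7]].
Characteristic polynomial det(A - λI) = λ^2 + λ - 6 = 0.
Eigenvalues λ = 2, -3.
For λ=2: (A-λI) row 1 is [-10, -5], so an eigenvector is (1, -2).
For λ=-3: (A-λI) row 1 is [-5, -5], so an eigenvector is (-1, 1).
General solution: c_1e^(2t)(1,-2) + c_2e^(-3t)(-1,1).
Applying x(0)=-4, z(0)=-1 gives c_1=5, c_2=9.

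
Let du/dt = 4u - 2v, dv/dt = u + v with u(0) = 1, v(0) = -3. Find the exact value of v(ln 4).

144

A = [[4,-2],[1,1]]; eigenvalues λ = 3, 2.
Eigenvectors: (-2,-1) for λ=3, (1,1) for λ=2.
From the initial condition, c_1 = -4, c_2 = -7.
v(ln 4) = (-4)(4^3)(-1) + (-7)(4^2)(1) = 144.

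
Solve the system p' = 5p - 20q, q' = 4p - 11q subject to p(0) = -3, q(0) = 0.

Coefficient matrix A = [[5, -20], [4, -11]].
Characteristic polynomial det(A - λI) = λ^2 + 6λ + 25 = 0.
Eigenvalues λ = -3 ± 4i (complex conjugate pair).
For λ=-3+4i: an eigenvector is (2,1) - i(-1,0) = (2 + i, 1).
A real fundamental pair from Re and Im of e^((-3+4i)t)v: X_1 = e^(-3t)(cos(4t)·(2,1) + sin(4t)·(-1,0)), X_2 = e^(-3t)(sin(4t)·(2,1) - cos(4t)·(-1,0)).
General solution: C_1X_1 + C_2X_2.
Applying p(0)=-3, q(0)=0 gives C_1=0, C_2=-3.

p(t) = -6e^(-3t)sin(4t) - 3e^(-3t)cos(4t), q(t) = -3e^(-3t)sin(4t)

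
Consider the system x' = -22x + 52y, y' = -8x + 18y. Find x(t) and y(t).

x(t) = -2c_1e^(-2t)sin(4t) + 3c_1e^(-2t)cos(4t) + 3c_2e^(-2t)sin(4t) + 2c_2e^(-2t)cos(4t), y(t) = -c_1e^(-2t)sin(4t) + c_1e^(-2t)cos(4t) + c_2e^(-2t)sin(4t) + c_2e^(-2t)cos(4t)

Coefficient matrix A = [[-22, 52], [-8, 18]].
Characteristic polynomial det(A - λI) = λ^2 + 4λ + 20 = 0.
Eigenvalues λ = -2 ± 4i (complex conjugate pair).
For λ=-2+4i: an eigenvector is (3,1) - i(-2,-1) = (3 + 2i, 1 + i).
A real fundamental pair from Re and Im of e^((-2+4i)t)v: X_1 = e^(-2t)(cos(4t)·(3,1) + sin(4t)·(-2,-1)), X_2 = e^(-2t)(sin(4t)·(3,1) - cos(4t)·(-2,-1)).
General solution: c_1X_1 + c_2X_2.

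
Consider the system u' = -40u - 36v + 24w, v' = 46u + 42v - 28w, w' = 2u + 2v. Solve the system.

Coefficient matrix A = [[-40, -36, 24], [46, 42, -28], [2, 2, 0]].
det(A - λI) = 0 gives eigenvalues λ = 2, -4, 4.
For λ=2: eigenvector (-2,3,1).
For λ=-4: eigenvector (1,-1,0).
For λ=4: eigenvector (6,-8,-1).
General solution: C_1e^(2t)(-2,3,1) + C_2e^(-4t)(1,-1,0) + C_3e^(4t)(6,-8,-1).

u(t) = -2C_1e^(2t) + C_2e^(-4t) + 6C_3e^(4t), v(t) = 3C_1e^(2t) - C_2e^(-4t) - 8C_3e^(4t), w(t) = C_1e^(2t) - C_3e^(4t)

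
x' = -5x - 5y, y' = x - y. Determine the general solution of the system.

x(t) = -2K_1e^(-3t)sin(t) + K_1e^(-3t)cos(t) + K_2e^(-3t)sin(t) + 2K_2e^(-3t)cos(t), y(t) = K_1e^(-3t)sin(t) - K_2e^(-3t)cos(t)

Coefficient matrix A = [[-5, -5], [1, -1]].
Characteristic polynomial det(A - λI) = λ^2 + 6λ + 10 = 0.
Eigenvalues λ = -3 ± i (complex conjugate pair).
For λ=-3+i: an eigenvector is (1,0) - i(-2,1) = (1 + 2i, 0 - i).
A real fundamental pair from Re and Im of e^((-3+i)t)v: X_1 = e^(-3t)(cos(t)·(1,0) + sin(t)·(-2,1)), X_2 = e^(-3t)(sin(t)·(1,0) - cos(t)·(-2,1)).
General solution: K_1X_1 + K_2X_2.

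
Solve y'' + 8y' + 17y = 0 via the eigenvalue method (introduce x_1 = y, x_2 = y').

y(t) = C_1e^(-4t)cos(t) + C_2e^(-4t)sin(t)

Let x_1 = y, x_2 = y'. Then x_1' = x_2 and x_2' = -17x_1 - 8x_2.
A = [[0,1],[-17,-8]]; det(A-λI) = λ^2 + 8λ + 17.
Eigenvalues λ = -4 ± i.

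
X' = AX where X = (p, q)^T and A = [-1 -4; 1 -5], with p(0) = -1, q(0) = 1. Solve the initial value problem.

p(t) = -6te^(-3t) - e^(-3t), q(t) = -3te^(-3t) + e^(-3t)

Coefficient matrix A = [[-1, -4], [1, -5]].
Characteristic polynomial det(A - λI) = λ^2 + 6λ + 9 = 0.
Single eigenvalue λ = -3 with algebraic multiplicity 2.
Eigenvector v = (-2,-1); generalized eigenvector w with (A-λI)w=v is (3,2).
General solution: e^(-3t)[C_1·v + C_2·(t·v + w)].
Applying p(0)=-1, q(0)=1 gives C_1=5, C_2=3.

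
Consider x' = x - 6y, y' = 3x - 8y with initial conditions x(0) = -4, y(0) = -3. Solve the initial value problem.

x(t) = -2e^(-2t) - 2e^(-5t), y(t) = -e^(-2t) - 2e^(-5t)

Coefficient matrix A = [[1, -6], [3, -8]].
Characteristic polynomial det(A - λI) = λ^2 + 7λ + 10 = 0.
Eigenvalues λ = -2, -5.
For λ=-2: (A-λI) row 1 is [3, -6], so an eigenvector is (-2, -1).
For λ=-5: (A-λI) row 1 is [6, -6], so an eigenvector is (1, 1).
General solution: K_1e^(-2t)(-2,-1) + K_2e^(-5t)(1,1).
Applying x(0)=-4, y(0)=-3 gives K_1=1, K_2=-2.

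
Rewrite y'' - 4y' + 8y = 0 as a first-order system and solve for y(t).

y(t) = C_1e^(2t)cos(2t) + C_2e^(2t)sin(2t)

Let x_1 = y, x_2 = y'. Then x_1' = x_2 and x_2' = -8x_1 + 4x_2.
A = [[0,1],[-8,4]]; det(A-λI) = λ^2 - 4λ + 8.
Eigenvalues λ = 2 ± 2i.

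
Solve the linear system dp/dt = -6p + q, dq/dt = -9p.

Coefficient matrix A = [[-6, 1], [-9, 0]].
Characteristic polynomial det(A - λI) = λ^2 + 6λ + 9 = 0.
Single eigenvalue λ = -3 with algebraic multiplicity 2.
Eigenvector v = (1,3); generalized eigenvector w with (A-λI)w=v is (-1,-2).
General solution: e^(-3t)[C_1·v + C_2·(t·v + w)].

p(t) = C_1e^(-3t) + C_2te^(-3t) - C_2e^(-3t), q(t) = 3C_1e^(-3t) + 3C_2te^(-3t) - 2C_2e^(-3t)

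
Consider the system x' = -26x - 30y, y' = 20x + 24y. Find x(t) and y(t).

x(t) = 3c_1e^(-6t) + c_2e^(4t), y(t) = -2c_1e^(-6t) - c_2e^(4t)

Coefficient matrix A = [[-26, -30], [20, 24]].
Characteristic polynomial det(A - λI) = λ^2 + 2λ - 24 = 0.
Eigenvalues λ = -6, 4.
For λ=-6: (A-λI) row 1 is [-20, -30], so an eigenvector is (3, -2).
For λ=4: (A-λI) row 1 is [-30, -30], so an eigenvector is (1, -1).
General solution: c_1e^(-6t)(3,-2) + c_2e^(4t)(1,-1).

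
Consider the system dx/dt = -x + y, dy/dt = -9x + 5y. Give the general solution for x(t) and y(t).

Coefficient matrix A = [[-1, 1], [-9, 5]].
Characteristic polynomial det(A - λI) = λ^2 - 4λ + 4 = 0.
Single eigenvalue λ = 2 with algebraic multiplicity 2.
Eigenvector v = (1,3); generalized eigenvector w with (A-λI)w=v is (-1,-2).
General solution: e^(2t)[K_1·v + K_2·(t·v + w)].

x(t) = K_1e^(2t) + K_2te^(2t) - K_2e^(2t), y(t) = 3K_1e^(2t) + 3K_2te^(2t) - 2K_2e^(2t)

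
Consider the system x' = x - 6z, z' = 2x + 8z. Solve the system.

Coefficient matrix A = [[1, -6], [2, 8]].
Characteristic polynomial det(A - λI) = λ^2 - 9λ + 20 = 0.
Eigenvalues λ = 4, 5.
For λ=4: (A-λI) row 1 is [-3, -6], so an eigenvector is (-2, 1).
For λ=5: (A-λI) row 1 is [-4, -6], so an eigenvector is (-3, 2).
General solution: K_1e^(4t)(-2,1) + K_2e^(5t)(-3,2).

x(t) = -2K_1e^(4t) - 3K_2e^(5t), z(t) = K_1e^(4t) + 2K_2e^(5t)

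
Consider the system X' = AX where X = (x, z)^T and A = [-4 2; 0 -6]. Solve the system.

Coefficient matrix A = [[-4, 2], [0, -6]].
Characteristic polynomial det(A - λI) = λ^2 + 10λ + 24 = 0.
Eigenvalues λ = -6, -4.
For λ=-6: (A-λI) row 1 is [2, 2], so an eigenvector is (1, -1).
For λ=-4: (A-λI) row 1 is [0, 2], so an eigenvector is (-1, 0).
General solution: K_1e^(-6t)(1,-1) + K_2e^(-4t)(-1,0).

x(t) = K_1e^(-6t) - K_2e^(-4t), z(t) = -K_1e^(-6t)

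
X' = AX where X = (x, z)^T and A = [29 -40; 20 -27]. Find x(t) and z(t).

x(t) = -3K_1e^(t)sin(4t) + K_1e^(t)cos(4t) + K_2e^(t)sin(4t) + 3K_2e^(t)cos(4t), z(t) = -2K_1e^(t)sin(4t) + K_1e^(t)cos(4t) + K_2e^(t)sin(4t) + 2K_2e^(t)cos(4t)

Coefficient matrix A = [[29, -40], [20, -27]].
Characteristic polynomial det(A - λI) = λ^2 - 2λ + 17 = 0.
Eigenvalues λ = 1 ± 4i (complex conjugate pair).
For λ=1+4i: an eigenvector is (1,1) - i(-3,-2) = (1 + 3i, 1 + 2i).
A real fundamental pair from Re and Im of e^((1+4i)t)v: X_1 = e^(t)(cos(4t)·(1,1) + sin(4t)·(-3,-2)), X_2 = e^(t)(sin(4t)·(1,1) - cos(4t)·(-3,-2)).
General solution: K_1X_1 + K_2X_2.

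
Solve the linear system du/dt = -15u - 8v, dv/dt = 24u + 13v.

u(t) = -2c_1e^(-3t) + c_2e^(t), v(t) = 3c_1e^(-3t) - 2c_2e^(t)

Coefficient matrix A = [[-15, -8], [24, 13]].
Characteristic polynomial det(A - λI) = λ^2 + 2λ - 3 = 0.
Eigenvalues λ = -3, 1.
For λ=-3: (A-λI) row 1 is [-12, -8], so an eigenvector is (-2, 3).
For λ=1: (A-λI) row 1 is [-16, -8], so an eigenvector is (1, -2).
General solution: c_1e^(-3t)(-2,3) + c_2e^(t)(1,-2).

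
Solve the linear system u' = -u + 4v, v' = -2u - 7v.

Coefficient matrix A = [[-1, 4], [-2, -7]].
Characteristic polynomial det(A - λI) = λ^2 + 8λ + 15 = 0.
Eigenvalues λ = -5, -3.
For λ=-5: (A-λI) row 1 is [4, 4], so an eigenvector is (-1, 1).
For λ=-3: (A-λI) row 1 is [2, 4], so an eigenvector is (2, -1).
General solution: K_1e^(-5t)(-1,1) + K_2e^(-3t)(2,-1).

u(t) = -K_1e^(-5t) + 2K_2e^(-3t), v(t) = K_1e^(-5t) - K_2e^(-3t)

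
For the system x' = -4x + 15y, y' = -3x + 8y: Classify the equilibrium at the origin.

A = [[-4,15],[-3,8]]; det(A-λI) = λ^2 - 4λ + 13.
λ = 2 ± 3i: positive real part.

unstable spiral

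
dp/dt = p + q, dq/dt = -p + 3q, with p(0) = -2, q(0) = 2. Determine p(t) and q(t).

Coefficient matrix A = [[1, 1], [-1, 3]].
Characteristic polynomial det(A - λI) = λ^2 - 4λ + 4 = 0.
Single eigenvalue λ = 2 with algebraic multiplicity 2.
Eigenvector v = (-1,-1); generalized eigenvector w with (A-λI)w=v is (-2,-3).
General solution: e^(2t)[c_1·v + c_2·(t·v + w)].
Applying p(0)=-2, q(0)=2 gives c_1=10, c_2=-4.

p(t) = 4te^(2t) - 2e^(2t), q(t) = 4te^(2t) + 2e^(2t)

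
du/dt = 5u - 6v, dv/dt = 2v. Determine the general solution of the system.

Coefficient matrix A = [[5, -6], [0, 2]].
Characteristic polynomial det(A - λI) = λ^2 - 7λ + 10 = 0.
Eigenvalues λ = 2, 5.
For λ=2: (A-λI) row 1 is [3, -6], so an eigenvector is (2, 1).
For λ=5: (A-λI) row 1 is [0, -6], so an eigenvector is (-1, 0).
General solution: K_1e^(2t)(2,1) + K_2e^(5t)(-1,0).

u(t) = 2K_1e^(2t) - K_2e^(5t), v(t) = K_1e^(2t)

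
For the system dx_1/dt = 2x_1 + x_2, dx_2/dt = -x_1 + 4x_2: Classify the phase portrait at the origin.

unstable improper node

A = [[2,1],[-1,4]]; det(A-λI) = λ^2 - 6λ + 9.
repeated λ = 3 with a single eigenvector.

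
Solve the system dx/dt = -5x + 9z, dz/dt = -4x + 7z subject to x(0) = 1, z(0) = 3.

x(t) = 21te^(t) + e^(t), z(t) = 14te^(t) + 3e^(t)

Coefficient matrix A = [[-5, 9], [-4, 7]].
Characteristic polynomial det(A - λI) = λ^2 - 2λ + 1 = 0.
Single eigenvalue λ = 1 with algebraic multiplicity 2.
Eigenvector v = (-3,-2); generalized eigenvector w with (A-λI)w=v is (-1,-1).
General solution: e^(t)[c_1·v + c_2·(t·v + w)].
Applying x(0)=1, z(0)=3 gives c_1=2, c_2=-7.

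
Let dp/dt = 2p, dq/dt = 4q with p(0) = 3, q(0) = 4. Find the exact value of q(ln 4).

A = [[2,0],[0,4]]; eigenvalues λ = 4, 2.
Eigenvectors: (0,-1) for λ=4, (1,0) for λ=2.
From the initial condition, c_1 = -4, c_2 = 3.
q(ln 4) = (-4)(4^4)(-1) + (3)(4^2)(0) = 1024.

1024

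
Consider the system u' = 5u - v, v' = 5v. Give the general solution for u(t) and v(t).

u(t) = C_1e^(5t) + C_2te^(5t) + 2C_2e^(5t), v(t) = -C_2e^(5t)

Coefficient matrix A = [[5, -1], [0, 5]].
Characteristic polynomial det(A - λI) = λ^2 - 10λ + 25 = 0.
Single eigenvalue λ = 5 with algebraic multiplicity 2.
Eigenvector v = (1,0); generalized eigenvector w with (A-λI)w=v is (2,-1).
General solution: e^(5t)[C_1·v + C_2·(t·v + w)].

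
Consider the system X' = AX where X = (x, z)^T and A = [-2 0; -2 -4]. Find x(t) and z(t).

Coefficient matrix A = [[-2, 0], [-2, -4]].
Characteristic polynomial det(A - λI) = λ^2 + 6λ + 8 = 0.
Eigenvalues λ = -2, -4.
For λ=-2: (A-λI) row 2 is [-2, -2], so an eigenvector is (-1, 1).
For λ=-4: (A-λI) row 1 is [2, 0], so an eigenvector is (0, 1).
General solution: K_1e^(-2t)(-1,1) + K_2e^(-4t)(0,1).

x(t) = -K_1e^(-2t), z(t) = K_1e^(-2t) + K_2e^(-4t)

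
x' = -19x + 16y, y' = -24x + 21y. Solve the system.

x(t) = c_1e^(-3t) - 2c_2e^(5t), y(t) = c_1e^(-3t) - 3c_2e^(5t)

Coefficient matrix A = [[-19, 16], [-24, 21]].
Characteristic polynomial det(A - λI) = λ^2 - 2λ - 15 = 0.
Eigenvalues λ = -3, 5.
For λ=-3: (A-λI) row 1 is [-16, 16], so an eigenvector is (1, 1).
For λ=5: (A-λI) row 1 is [-24, 16], so an eigenvector is (-2, -3).
General solution: c_1e^(-3t)(1,1) + c_2e^(5t)(-2,-3).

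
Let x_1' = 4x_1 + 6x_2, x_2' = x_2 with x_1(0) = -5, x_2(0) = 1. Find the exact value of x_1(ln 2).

-52

A = [[4,6],[0,1]]; eigenvalues λ = 4, 1.
Eigenvectors: (-1,0) for λ=4, (2,-1) for λ=1.
From the initial condition, c_1 = 3, c_2 = -1.
x_1(ln 2) = (3)(2^4)(-1) + (-1)(2^1)(2) = -52.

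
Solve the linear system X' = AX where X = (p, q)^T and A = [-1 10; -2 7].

Coefficient matrix A = [[-1, 10], [-2, 7]].
Characteristic polynomial det(A - λI) = λ^2 - 6λ + 13 = 0.
Eigenvalues λ = 3 ± 2i (complex conjugate pair).
For λ=3+2i: an eigenvector is (2,1) - i(1,0) = (2 - i, 1).
A real fundamental pair from Re and Im of e^((3+2i)t)v: X_1 = e^(3t)(cos(2t)·(2,1) + sin(2t)·(1,0)), X_2 = e^(3t)(sin(2t)·(2,1) - cos(2t)·(1,0)).
General solution: C_1X_1 + C_2X_2.

p(t) = C_1e^(3t)sin(2t) + 2C_1e^(3t)cos(2t) + 2C_2e^(3t)sin(2t) - C_2e^(3t)cos(2t), q(t) = C_1e^(3t)cos(2t) + C_2e^(3t)sin(2t)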